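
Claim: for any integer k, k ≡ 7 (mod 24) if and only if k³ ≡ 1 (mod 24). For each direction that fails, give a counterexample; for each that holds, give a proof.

[⇒] This fails: take k = 7. Then 7 ≡ 7 (mod 24), but 7³ = 343 ≡ 7 (mod 24), not 1.

[⇐] This fails: take k = 1. Then 1³ = 1 ≡ 1 (mod 24), yet 1 ≡ 1 (mod 24), not 7.

(⇒) fails and (⇐) fails.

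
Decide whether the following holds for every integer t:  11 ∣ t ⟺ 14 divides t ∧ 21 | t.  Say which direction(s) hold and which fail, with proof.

(⇒) This fails: take t = 11. Certainly 11 ∣ 11, but 14 ∤ 11.

(⇐) This fails: take t = 42. Both 14 ∣ 42 and 21 ∣ 42, yet 42 is not a multiple of 11 (since 42 = 3·11 + 9), so 11 ∤ 42.

Neither implication holds.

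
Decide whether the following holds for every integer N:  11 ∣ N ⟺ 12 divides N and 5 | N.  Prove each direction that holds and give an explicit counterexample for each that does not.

Neither implication holds.

(⇒) This fails: take N = 11. Certainly 11 ∣ 11, but 12 ∤ 11.

(⇐) This fails: take N = 60. Both 12 ∣ 60 and 5 ∣ 60, yet 60 is not a multiple of 11 (since 60 = 5·11 + 5), so 11 ∤ 60.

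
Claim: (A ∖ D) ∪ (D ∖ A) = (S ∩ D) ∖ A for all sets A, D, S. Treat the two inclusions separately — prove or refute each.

The sets are not equal: only the reverse inclusion holds.

Reverse inclusion. Let x ∈ (S ∩ D) ∖ A. Then x ∈ D ∩ S and x ∉ A, from which x ∈ (A ∖ D) ∪ (D ∖ A).

Forward inclusion. This inclusion fails. Take A = {1}, D = ∅, S = ∅; then 1 ∈ (A ∖ D) ∪ (D ∖ A) but 1 ∉ (S ∩ D) ∖ A.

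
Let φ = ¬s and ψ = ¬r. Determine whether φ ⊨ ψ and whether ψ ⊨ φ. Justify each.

Neither direction holds.

(→) This fails. Under r = T, s = F, the left side is true but the right side is false.

(←) This fails. Under r = F, s = T, the left side is false but the right side is true.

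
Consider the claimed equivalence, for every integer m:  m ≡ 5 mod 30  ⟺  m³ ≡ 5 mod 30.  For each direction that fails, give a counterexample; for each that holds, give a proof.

The biconditional holds.

(⇐) Suppose m³ ≡ 5 (mod 30). The only residue r in {0, …, 29} with r³ ≡ 5 (mod 30) is r = 5, so m ≡ 5 (mod 30).

(⇒) Suppose m ≡ 5 mod 30. Write m = 30j + 5. Then (30j + 5)³ = 27000j³ + 13500j² + 2250j + 125 = 30(900j³ + 450j² + 75j + 4) + 5, so m³ ≡ 5 (mod 30).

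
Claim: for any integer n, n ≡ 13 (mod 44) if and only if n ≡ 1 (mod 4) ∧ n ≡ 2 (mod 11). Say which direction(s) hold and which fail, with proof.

Equivalent; both directions hold.

Converse. If n ≡ 1 (mod 4) and n ≡ 2 (mod 11), then by the Chinese remainder theorem n ≡ 13 (mod 44). This is exactly n ≡ 13 (mod 44).

Forward direction. Suppose n ≡ 13 (mod 44); write n = 44j + 13. Since 4 ∣ 44, reducing mod 4 gives n ≡ 13 ≡ 1 (mod 4); since 11 ∣ 44, reducing mod 11 gives n ≡ 13 ≡ 2 (mod 11).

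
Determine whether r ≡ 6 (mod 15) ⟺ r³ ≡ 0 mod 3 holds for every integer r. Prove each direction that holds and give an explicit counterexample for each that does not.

Only the forward implication holds.

(→) Suppose r ≡ 6 (mod 15). Then r³ ≡ 6³ = 216 (mod 15), and since 3 ∣ 15, also r³ ≡ 0 (mod 3).

(←) This fails: take r = 0. Then 0³ = 0 ≡ 0 (mod 3), yet 0 ≡ 0 (mod 15), not 6.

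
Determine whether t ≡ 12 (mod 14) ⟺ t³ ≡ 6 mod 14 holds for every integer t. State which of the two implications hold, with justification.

The forward direction holds; the converse fails.

(→) Suppose t ≡ 12 (mod 14). Write t = 14j + 12. Then (14j + 12)³ = 2744j³ + 7056j² + 6048j + 1728 = 14(196j³ + 504j² + 432j + 123) + 6, so t³ ≡ 6 (mod 14).

(←) This fails: take t = 6. Then 6³ = 216 ≡ 6 (mod 14), yet 6 ≡ 6 (mod 14), not 12.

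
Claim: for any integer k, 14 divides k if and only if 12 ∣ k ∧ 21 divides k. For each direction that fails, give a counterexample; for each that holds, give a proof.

[⇒] This fails: take k = 14. Certainly 14 ∣ 14, but 12 ∤ 14.

[⇐] Suppose 12 ∣ k and 21 ∣ k. Any common multiple of 12 and 21 is a multiple of their lcm; here lcm(12, 21) = 12·21/gcd(12, 21) = 252/3 = 84, so 84 ∣ k. Since 14 ∣ 84, it follows that 14 ∣ k.

The forward direction fails; the converse holds.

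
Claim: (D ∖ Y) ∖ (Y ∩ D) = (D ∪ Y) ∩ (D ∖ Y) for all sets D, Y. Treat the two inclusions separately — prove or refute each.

(⊆) Let x ∈ (D ∖ Y) ∖ (Y ∩ D). Then x ∈ D and x ∉ Y, from which x ∈ (D ∪ Y) ∩ (D ∖ Y).

(⊇) Let x ∈ (D ∪ Y) ∩ (D ∖ Y). Then x ∈ D and x ∉ Y, from which x ∈ (D ∖ Y) ∖ (Y ∩ D).

The two sets are equal.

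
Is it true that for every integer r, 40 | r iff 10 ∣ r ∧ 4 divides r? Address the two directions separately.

(⇒) holds; (⇐) fails.

(⟹) If 40 ∣ r, write r = 40q. Since 40 = 4·10, r = 10·(4q), so 10 ∣ r; and since 40 = 10·4, r = 4·(10q), so 4 ∣ r.

(⟸) This fails: take r = 20. Both 10 ∣ 20 and 4 ∣ 20, yet 20 is not a multiple of 40 (since 20 = 0·40 + 20), so 40 ∤ 20.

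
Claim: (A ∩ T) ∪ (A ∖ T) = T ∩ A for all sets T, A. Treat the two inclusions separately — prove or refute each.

(⊆) This inclusion fails. Take T = ∅, A = {1}; then 1 ∈ (A ∩ T) ∪ (A ∖ T) but 1 ∉ T ∩ A.

(⊇) Let x ∈ T ∩ A. Then x ∈ T ∩ A, from which x ∈ (A ∩ T) ∪ (A ∖ T).

Only the reverse inclusion holds.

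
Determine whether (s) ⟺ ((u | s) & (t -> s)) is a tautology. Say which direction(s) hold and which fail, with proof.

(→) Assume the antecedent. If s is true, (u | s) & (t -> s) reduces to true regardless of the other variables. If s is false, the antecedent cannot hold. Either way (u | s) & (t -> s) holds.

(←) This fails. Under s = F, t = F, u = T, the left side is false but the right side is true.

The forward direction holds; the converse fails.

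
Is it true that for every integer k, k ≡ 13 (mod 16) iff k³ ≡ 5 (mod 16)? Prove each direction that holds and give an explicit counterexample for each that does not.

(←) Suppose k³ ≡ 5 (mod 16). The only residue r in {0, …, 15} with r³ ≡ 5 (mod 16) is r = 13, so k ≡ 13 (mod 16).

(→) Suppose k ≡ 13 (mod 16). Write k = 16j + 13. Then (16j + 13)³ = 4096j³ + 9984j² + 8112j + 2197 = 16(256j³ + 624j² + 507j + 137) + 5, so k³ ≡ 5 (mod 16).

Both implications hold.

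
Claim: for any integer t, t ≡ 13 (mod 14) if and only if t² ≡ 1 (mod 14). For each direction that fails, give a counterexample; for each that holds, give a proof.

(⇒) holds; (⇐) fails.

Forward direction. Suppose t ≡ 13 (mod 14). Write t = 14j + 13. Then (14j + 13)² = 196j² + 364j + 169 = 14(14j² + 26j + 12) + 1, so t² ≡ 1 (mod 14).

Converse. This fails: take t = 1. Then 1² = 1 ≡ 1 (mod 14), yet 1 ≡ 1 (mod 14), not 13.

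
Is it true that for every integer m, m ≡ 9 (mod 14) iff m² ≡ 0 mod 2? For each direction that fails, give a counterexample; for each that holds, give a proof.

Neither direction holds.

(⟹) This fails: take m = 9. Then 9 ≡ 9 (mod 14), but 9² = 81 ≡ 1 (mod 2), not 0.

(⟸) This fails: take m = 0. Then 0² = 0 ≡ 0 (mod 2), yet 0 ≡ 0 (mod 14), not 9.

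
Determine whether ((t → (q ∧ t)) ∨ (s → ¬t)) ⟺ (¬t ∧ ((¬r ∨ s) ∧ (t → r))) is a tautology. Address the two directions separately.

(⇒) This fails. Under s = F, q = F, t = T, r = F, the left side is true but the right side is false.

(⇐) Assume the antecedent. If t is true, the antecedent cannot hold. If t is false, (t → (q ∧ t)) ∨ (s → ¬t) reduces to true regardless of the other variables. Either way (t → (q ∧ t)) ∨ (s → ¬t) holds.

(⇒) fails; (⇐) holds.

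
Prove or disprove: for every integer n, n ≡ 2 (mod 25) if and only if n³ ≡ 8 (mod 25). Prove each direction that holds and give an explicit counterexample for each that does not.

Both implications hold.

(⇒) Suppose n ≡ 2 (mod 25). Write n = 25j + 2. Then (25j + 2)³ = 15625j³ + 3750j² + 300j + 8 = 25(625j³ + 150j² + 12j) + 8, so n³ ≡ 8 (mod 25).

(⇐) Conversely, suppose n³ ≡ 8 (mod 25). The only residue r in {0, …, 24} with r³ ≡ 8 (mod 25) is r = 2, so n ≡ 2 (mod 25).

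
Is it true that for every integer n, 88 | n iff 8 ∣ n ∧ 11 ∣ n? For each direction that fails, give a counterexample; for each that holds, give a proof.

Both directions hold; the statement is true.

(⟹) If 88 ∣ n, write n = 88q. Since 88 = 11·8, n = 8·(11q), so 8 ∣ n; and since 88 = 8·11, n = 11·(8q), so 11 ∣ n.

(⟸) Suppose 8 ∣ n and 11 ∣ n. Any common multiple of 8 and 11 is a multiple of their lcm; here gcd(8, 11) = 1, so lcm(8, 11) = 8·11 = 88, so 88 ∣ n.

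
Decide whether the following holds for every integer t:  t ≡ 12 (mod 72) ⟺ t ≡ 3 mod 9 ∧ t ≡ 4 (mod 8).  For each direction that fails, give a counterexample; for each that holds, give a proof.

Both implications hold.

(→) Suppose t ≡ 12 (mod 72); write t = 72j + 12. Since 9 ∣ 72, reducing mod 9 gives t ≡ 12 ≡ 3 (mod 9); since 8 ∣ 72, reducing mod 8 gives t ≡ 12 ≡ 4 (mod 8).

(←) Conversely, if t ≡ 3 (mod 9) and t ≡ 4 (mod 8), then by the Chinese remainder theorem t ≡ 12 (mod 72). This is exactly t ≡ 12 (mod 72).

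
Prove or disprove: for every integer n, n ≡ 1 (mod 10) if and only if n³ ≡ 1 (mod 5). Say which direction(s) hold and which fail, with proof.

(⟸) This fails: take n = 6. Then 6³ = 216 ≡ 1 (mod 5), yet 6 ≡ 6 (mod 10), not 1.

(⟹) Suppose n ≡ 1 (mod 10). Then n³ ≡ 1³ = 1 (mod 10), and since 5 ∣ 10, also n³ ≡ 1 (mod 5).

Not equivalent: only (⇒) holds.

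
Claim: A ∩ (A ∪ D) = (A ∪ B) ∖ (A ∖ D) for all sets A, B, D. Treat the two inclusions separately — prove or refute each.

(⟹) This inclusion fails. Take A = {1}, B = ∅, D = ∅; then 1 ∈ A ∩ (A ∪ D) but 1 ∉ (A ∪ B) ∖ (A ∖ D).

(⟸) This inclusion fails. Take A = ∅, B = {1}, D = ∅; then 1 ∈ (A ∪ B) ∖ (A ∖ D) but 1 ∉ A ∩ (A ∪ D).

Both inclusions fail.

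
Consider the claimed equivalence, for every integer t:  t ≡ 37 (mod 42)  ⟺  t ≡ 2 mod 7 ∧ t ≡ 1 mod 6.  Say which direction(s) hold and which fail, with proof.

[⇐] If t ≡ 2 (mod 7) and t ≡ 1 (mod 6), then by the Chinese remainder theorem t ≡ 37 (mod 42). This is exactly t ≡ 37 (mod 42).

[⇒] Suppose t ≡ 37 (mod 42); write t = 42j + 37. Since 7 ∣ 42, reducing mod 7 gives t ≡ 37 ≡ 2 (mod 7); since 6 ∣ 42, reducing mod 6 gives t ≡ 37 ≡ 1 (mod 6).

The biconditional holds.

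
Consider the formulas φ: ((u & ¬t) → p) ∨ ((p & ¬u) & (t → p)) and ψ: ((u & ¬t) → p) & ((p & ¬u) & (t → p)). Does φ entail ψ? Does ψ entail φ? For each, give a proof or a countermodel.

Only the reverse direction holds.

(→) This fails. Under p = F, t = F, u = F, the left side is true but the right side is false.

(←) Assume the antecedent. If p is true, the consequent reduces to true regardless of the other variables. If p is false, the antecedent cannot hold. Either way the consequent holds.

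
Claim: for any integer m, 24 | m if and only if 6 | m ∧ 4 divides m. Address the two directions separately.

(⇐) This fails: take m = 12. Both 6 ∣ 12 and 4 ∣ 12, yet 12 is not a multiple of 24 (since 12 = 0·24 + 12), so 24 ∤ 12.

(⇒) If 24 ∣ m, write m = 24q. Since 24 = 4·6, m = 6·(4q), so 6 ∣ m; and since 24 = 6·4, m = 4·(6q), so 4 ∣ m.

(⇒) holds; (⇐) fails.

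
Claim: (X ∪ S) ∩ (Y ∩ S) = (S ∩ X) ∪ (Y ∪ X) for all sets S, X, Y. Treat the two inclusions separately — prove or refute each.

Only the forward inclusion holds.

Reverse inclusion. This inclusion fails. Take S = ∅, X = {1}, Y = ∅; then 1 ∈ (S ∩ X) ∪ (Y ∪ X) but 1 ∉ (X ∪ S) ∩ (Y ∩ S).

Forward inclusion. Let x ∈ (X ∪ S) ∩ (Y ∩ S). Then either x ∈ S ∩ Y and x ∉ X; or x ∈ S ∩ X ∩ Y. In each case x ∈ (S ∩ X) ∪ (Y ∪ X), so (X ∪ S) ∩ (Y ∩ S) ⊆ (S ∩ X) ∪ (Y ∪ X).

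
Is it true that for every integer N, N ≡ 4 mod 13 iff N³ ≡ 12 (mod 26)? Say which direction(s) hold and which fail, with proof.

Both directions fail.

Forward direction. This fails: take N = 17. Then 17 ≡ 4 (mod 13), but 17³ = 4913 ≡ 25 (mod 26), not 12.

Converse. This fails: take N = 10. Then 10³ = 1000 ≡ 12 (mod 26), yet 10 ≡ 10 (mod 13), not 4.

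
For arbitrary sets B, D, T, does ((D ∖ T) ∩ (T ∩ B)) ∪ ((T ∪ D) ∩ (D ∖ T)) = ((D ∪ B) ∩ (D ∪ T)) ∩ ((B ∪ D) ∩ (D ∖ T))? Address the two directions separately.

Both inclusions hold.

(⊇) Let x ∈ ((D ∪ B) ∩ (D ∪ T)) ∩ ((B ∪ D) ∩ (D ∖ T)). Then either x ∈ D and x ∉ B, T; or x ∈ B ∩ D and x ∉ T. In each case x ∈ ((D ∖ T) ∩ (T ∩ B)) ∪ ((T ∪ D) ∩ (D ∖ T)), so ((D ∪ B) ∩ (D ∪ T)) ∩ ((B ∪ D) ∩ (D ∖ T)) ⊆ ((D ∖ T) ∩ (T ∩ B)) ∪ ((T ∪ D) ∩ (D ∖ T)).

(⊆) Let x ∈ ((D ∖ T) ∩ (T ∩ B)) ∪ ((T ∪ D) ∩ (D ∖ T)). Then either x ∈ D and x ∉ B, T; or x ∈ B ∩ D and x ∉ T. In each case x ∈ ((D ∪ B) ∩ (D ∪ T)) ∩ ((B ∪ D) ∩ (D ∖ T)), so ((D ∖ T) ∩ (T ∩ B)) ∪ ((T ∪ D) ∩ (D ∖ T)) ⊆ ((D ∪ B) ∩ (D ∪ T)) ∩ ((B ∪ D) ∩ (D ∖ T)).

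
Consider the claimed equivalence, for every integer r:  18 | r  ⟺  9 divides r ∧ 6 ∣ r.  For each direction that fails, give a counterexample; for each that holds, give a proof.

Equivalent; both directions hold.

[⇒] If 18 ∣ r, write r = 18q. Since 18 = 2·9, r = 9·(2q), so 9 ∣ r; and since 18 = 3·6, r = 6·(3q), so 6 ∣ r.

[⇐] Suppose 9 ∣ r and 6 ∣ r. Any common multiple of 9 and 6 is a multiple of their lcm; here lcm(9, 6) = 9·6/gcd(9, 6) = 54/3 = 18, so 18 ∣ r.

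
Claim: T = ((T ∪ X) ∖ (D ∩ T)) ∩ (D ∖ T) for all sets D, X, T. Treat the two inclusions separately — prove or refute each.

(⊆) This inclusion fails. Take D = ∅, X = ∅, T = {1}; then 1 ∈ T but 1 ∉ ((T ∪ X) ∖ (D ∩ T)) ∩ (D ∖ T).

(⊇) This inclusion fails. Take D = {1}, X = {1}, T = ∅; then 1 ∈ ((T ∪ X) ∖ (D ∩ T)) ∩ (D ∖ T) but 1 ∉ T.

(⊆) fails and (⊇) fails.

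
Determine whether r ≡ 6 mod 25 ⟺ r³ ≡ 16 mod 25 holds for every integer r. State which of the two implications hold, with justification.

[⇐] Suppose r³ ≡ 16 (mod 25). The only residue r in {0, …, 24} with r³ ≡ 16 (mod 25) is r = 6, so r ≡ 6 (mod 25).

[⇒] Suppose r ≡ 6 mod 25. Write r = 25j + 6. Then (25j + 6)³ = 15625j³ + 11250j² + 2700j + 216 = 25(625j³ + 450j² + 108j + 8) + 16, so r³ ≡ 16 (mod 25).

Equivalent; both directions hold.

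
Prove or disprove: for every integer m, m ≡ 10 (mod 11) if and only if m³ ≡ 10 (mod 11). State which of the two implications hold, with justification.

Equivalent; both directions hold.

(⇐) Suppose m³ ≡ 10 (mod 11). The only residue r in {0, …, 10} with r³ ≡ 10 (mod 11) is r = 10, so m ≡ 10 (mod 11).

(⇒) Suppose m ≡ 10 (mod 11). Write m = 11j + 10. Then (11j + 10)³ = 1331j³ + 3630j² + 3300j + 1000 = 11(121j³ + 330j² + 300j + 90) + 10, so m³ ≡ 10 (mod 11).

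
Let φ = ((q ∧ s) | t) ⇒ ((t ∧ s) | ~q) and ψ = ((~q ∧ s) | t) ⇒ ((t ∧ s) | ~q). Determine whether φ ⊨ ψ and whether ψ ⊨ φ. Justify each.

[⇒] Assume the antecedent. If q is true, the antecedent forces (s = F, q = T, t = F) or (s = T, q = T, t = T), and the consequent holds there. If q is false, the consequent reduces to true regardless of the other variables. Either way the consequent holds.

[⇐] This fails. Under s = T, q = T, t = F, the left side is false but the right side is true.

Only the forward direction holds.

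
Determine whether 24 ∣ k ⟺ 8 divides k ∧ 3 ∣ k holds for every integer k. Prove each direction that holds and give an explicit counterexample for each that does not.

The biconditional holds.

(⇒) If 24 ∣ k, write k = 24q. Since 24 = 3·8, k = 8·(3q), so 8 ∣ k; and since 24 = 8·3, k = 3·(8q), so 3 ∣ k.

(⇐) Suppose 8 ∣ k and 3 ∣ k. Any common multiple of 8 and 3 is a multiple of their lcm; here gcd(8, 3) = 1, so lcm(8, 3) = 8·3 = 24, so 24 ∣ k.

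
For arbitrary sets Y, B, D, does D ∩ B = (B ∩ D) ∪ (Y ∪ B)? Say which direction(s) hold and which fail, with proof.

(⊆) Let x ∈ D ∩ B. Then either x ∈ B ∩ D and x ∉ Y; or x ∈ Y ∩ B ∩ D. In each case x ∈ (B ∩ D) ∪ (Y ∪ B), so D ∩ B ⊆ (B ∩ D) ∪ (Y ∪ B).

(⊇) This inclusion fails. Take Y = {1}, B = ∅, D = ∅; then 1 ∈ (B ∩ D) ∪ (Y ∪ B) but 1 ∉ D ∩ B.

The sets are not equal: only the forward inclusion holds.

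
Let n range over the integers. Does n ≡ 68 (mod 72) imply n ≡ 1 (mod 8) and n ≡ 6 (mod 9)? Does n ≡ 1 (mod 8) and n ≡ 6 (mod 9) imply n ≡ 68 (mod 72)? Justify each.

Neither implication holds.

(⇒) This fails: n = 68 gives 68 ≡ 68 (mod 72) but 68 ≡ 4 (mod 8), so the conjunction on the right does not hold.

(⇐) This fails: n = 33 satisfies both congruences on the right (33 ≡ 1 mod 8 and 33 ≡ 6 mod 9) yet 33 ≡ 33 (mod 72), not 68.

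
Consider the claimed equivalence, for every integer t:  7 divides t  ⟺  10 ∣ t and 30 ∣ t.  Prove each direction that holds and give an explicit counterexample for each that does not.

Both directions fail.

(→) This fails: take t = 7. Certainly 7 ∣ 7, but 10 ∤ 7.

(←) This fails: take t = 30. Both 10 ∣ 30 and 30 ∣ 30, yet 30 is not a multiple of 7 (since 30 = 4·7 + 2), so 7 ∤ 30.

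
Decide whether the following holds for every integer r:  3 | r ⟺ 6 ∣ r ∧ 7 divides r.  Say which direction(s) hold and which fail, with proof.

(⇒) fails; (⇐) holds.

(→) This fails: take r = 3. Certainly 3 ∣ 3, but 6 ∤ 3.

(←) Suppose 6 ∣ r and 7 ∣ r. Any common multiple of 6 and 7 is a multiple of their lcm; here gcd(6, 7) = 1, so lcm(6, 7) = 6·7 = 42, so 42 ∣ r. Since 3 ∣ 42, it follows that 3 ∣ r.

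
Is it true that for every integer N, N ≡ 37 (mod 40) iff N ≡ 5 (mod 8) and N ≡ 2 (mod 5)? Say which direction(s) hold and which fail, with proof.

Both directions hold.

Forward direction. Suppose N ≡ 37 (mod 40); write N = 40j + 37. Since 8 ∣ 40, reducing mod 8 gives N ≡ 37 ≡ 5 (mod 8); since 5 ∣ 40, reducing mod 5 gives N ≡ 37 ≡ 2 (mod 5).

Converse. If N ≡ 5 (mod 8) and N ≡ 2 (mod 5), then by the Chinese remainder theorem N ≡ 37 (mod 40). This is exactly N ≡ 37 (mod 40).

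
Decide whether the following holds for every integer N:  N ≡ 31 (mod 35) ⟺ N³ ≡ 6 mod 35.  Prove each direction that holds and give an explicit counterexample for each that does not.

(⟹) Suppose N ≡ 31 (mod 35). Write N = 35j + 31. Then (35j + 31)³ = 42875j³ + 113925j² + 100905j + 29791 = 35(1225j³ + 3255j² + 2883j + 851) + 6, so N³ ≡ 6 (mod 35).

(⟸) This fails: take N = 6. Then 6³ = 216 ≡ 6 (mod 35), yet 6 ≡ 6 (mod 35), not 31.

The forward direction holds; the converse fails.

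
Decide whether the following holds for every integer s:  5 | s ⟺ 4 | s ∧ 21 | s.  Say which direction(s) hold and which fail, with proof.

(⇒) This fails: take s = 5. Certainly 5 ∣ 5, but 4 ∤ 5.

(⇐) This fails: take s = 84. Both 4 ∣ 84 and 21 ∣ 84, yet 84 is not a multiple of 5 (since 84 = 16·5 + 4), so 5 ∤ 84.

Neither direction holds.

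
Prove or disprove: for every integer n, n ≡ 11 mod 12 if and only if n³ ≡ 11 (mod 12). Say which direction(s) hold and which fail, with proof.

The biconditional holds.

(⟹) Suppose n ≡ 11 mod 12. Write n = 12j + 11. Then (12j + 11)³ = 1728j³ + 4752j² + 4356j + 1331 = 12(144j³ + 396j² + 363j + 110) + 11, so n³ ≡ 11 (mod 12).

(⟸) For the converse, argue contrapositively. If n ≢ 11 (mod 12), then n is congruent to one of 0, 1, 2, 3, 4, 5, 6, 7, 8, 9, 10 modulo 12, and these give n³ ≡ 0, 1, 8, 3, 4, 5, 0, 7, 8, 9, 4 respectively — never 11.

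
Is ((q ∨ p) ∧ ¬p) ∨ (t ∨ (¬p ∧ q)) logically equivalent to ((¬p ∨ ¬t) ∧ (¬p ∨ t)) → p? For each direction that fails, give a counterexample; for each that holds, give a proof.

(⇒) fails and (⇐) fails.

Forward direction. This fails. Under p = F, q = T, t = F, the left side is true but the right side is false.

Converse. This fails. Under p = T, q = F, t = F, the left side is false but the right side is true.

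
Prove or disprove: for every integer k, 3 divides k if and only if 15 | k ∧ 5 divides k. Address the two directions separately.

Only the reverse direction holds.

[⇒] This fails: take k = 3. Certainly 3 ∣ 3, but 15 ∤ 3.

[⇐] Suppose 15 ∣ k and 5 ∣ k. Any common multiple of 15 and 5 is a multiple of their lcm; here lcm(15, 5) = 15·5/gcd(15, 5) = 75/5 = 15, so 15 ∣ k. Since 3 ∣ 15, it follows that 3 ∣ k.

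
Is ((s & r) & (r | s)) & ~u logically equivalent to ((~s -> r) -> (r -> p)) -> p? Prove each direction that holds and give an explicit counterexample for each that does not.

Only the forward direction holds.

Converse. This fails. Under p = T, r = F, s = F, u = F, the left side is false but the right side is true.

Forward direction. Assume the antecedent. If p is true, ((~s -> r) -> (r -> p)) -> p reduces to true regardless of the other variables. If p is false, the antecedent forces (p = F, r = T, s = T, u = F), and ((~s -> r) -> (r -> p)) -> p holds there. Either way ((~s -> r) -> (r -> p)) -> p holds.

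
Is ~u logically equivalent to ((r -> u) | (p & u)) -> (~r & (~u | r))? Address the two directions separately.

The biconditional holds.

(⟹) Assume the antecedent. If u is true, the antecedent cannot hold. If u is false, the consequent reduces to true regardless of the other variables. Either way the consequent holds.

(⟸) Assume the antecedent. If u is true, the antecedent cannot hold. If u is false, ~u reduces to true regardless of the other variables. Either way ~u holds.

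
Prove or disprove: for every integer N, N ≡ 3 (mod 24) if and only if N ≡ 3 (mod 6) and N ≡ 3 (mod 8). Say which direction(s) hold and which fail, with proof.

Converse. If N ≡ 3 (mod 6) and N ≡ 3 (mod 8), then by the Chinese remainder theorem N ≡ 3 (mod 24). This is exactly N ≡ 3 (mod 24).

Forward direction. Suppose N ≡ 3 (mod 24); write N = 24j + 3. Since 6 ∣ 24, reducing mod 6 gives N ≡ 3 (mod 6); since 8 ∣ 24, reducing mod 8 gives N ≡ 3 (mod 8).

The biconditional holds.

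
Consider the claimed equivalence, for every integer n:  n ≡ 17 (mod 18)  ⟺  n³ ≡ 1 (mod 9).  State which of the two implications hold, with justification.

[⇒] This fails: take n = 17. Then 17 ≡ 17 (mod 18), but 17³ = 4913 ≡ 8 (mod 9), not 1.

[⇐] This fails: take n = 1. Then 1³ = 1 ≡ 1 (mod 9), yet 1 ≡ 1 (mod 18), not 17.

Neither direction holds.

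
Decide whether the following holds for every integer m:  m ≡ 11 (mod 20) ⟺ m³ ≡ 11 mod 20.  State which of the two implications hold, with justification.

(⇐) Suppose m³ ≡ 11 (mod 20). The only residue r in {0, …, 19} with r³ ≡ 11 (mod 20) is r = 11, so m ≡ 11 (mod 20).

(⇒) Suppose m ≡ 11 (mod 20). Write m = 20j + 11. Then (20j + 11)³ = 8000j³ + 13200j² + 7260j + 1331 = 20(400j³ + 660j² + 363j + 66) + 11, so m³ ≡ 11 (mod 20).

Equivalent; both directions hold.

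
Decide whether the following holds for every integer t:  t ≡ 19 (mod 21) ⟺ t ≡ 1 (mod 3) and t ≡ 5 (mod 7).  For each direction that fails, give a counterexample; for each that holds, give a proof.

[⇒] Suppose t ≡ 19 (mod 21); write t = 21j + 19. Since 3 ∣ 21, reducing mod 3 gives t ≡ 19 ≡ 1 (mod 3); since 7 ∣ 21, reducing mod 7 gives t ≡ 19 ≡ 5 (mod 7).

[⇐] Conversely, if t ≡ 1 (mod 3) and t ≡ 5 (mod 7), then by the Chinese remainder theorem t ≡ 19 (mod 21). This is exactly t ≡ 19 (mod 21).

Equivalent; both directions hold.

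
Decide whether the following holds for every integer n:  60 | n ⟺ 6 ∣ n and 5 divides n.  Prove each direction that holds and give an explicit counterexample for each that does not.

Converse. This fails: take n = 30. Both 6 ∣ 30 and 5 ∣ 30, yet 30 is not a multiple of 60 (since 30 = 0·60 + 30), so 60 ∤ 30.

Forward direction. If 60 ∣ n, write n = 60q. Since 60 = 10·6, n = 6·(10q), so 6 ∣ n; and since 60 = 12·5, n = 5·(12q), so 5 ∣ n.

The forward direction holds; the converse fails.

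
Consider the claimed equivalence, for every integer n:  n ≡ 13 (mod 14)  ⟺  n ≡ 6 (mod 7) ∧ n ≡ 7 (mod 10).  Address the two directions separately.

(⟹) This fails: n = 69 gives 69 ≡ 13 (mod 14) but 69 ≡ 9 (mod 10), so the conjunction on the right does not hold.

(⟸) Conversely, if n ≡ 6 (mod 7) and n ≡ 7 (mod 10), then by the Chinese remainder theorem n ≡ 27 (mod 70). Since 27 ≡ 13 (mod 14) and 14 ∣ 70, we get n ≡ 13 (mod 14).

The forward direction fails; the converse holds.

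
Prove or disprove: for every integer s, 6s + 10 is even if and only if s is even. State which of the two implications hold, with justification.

Only the reverse direction holds.

Forward direction. This fails: take s = 5. Then 6s + 10 = 40, which is even, yet s = 5 is odd, not even.

Converse. Suppose s is even. Since 6 is even, 6s is even for every s, so 6s + 10 has the same parity as 10, which is even. Hence 6s + 10 is even.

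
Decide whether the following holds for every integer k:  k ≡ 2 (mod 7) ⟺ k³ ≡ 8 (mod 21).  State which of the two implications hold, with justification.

Forward direction. This fails: take k = 9. Then 9 ≡ 2 (mod 7), but 9³ = 729 ≡ 15 (mod 21), not 8.

Converse. This fails: take k = 8. Then 8³ = 512 ≡ 8 (mod 21), yet 8 ≡ 1 (mod 7), not 2.

(⇒) fails and (⇐) fails.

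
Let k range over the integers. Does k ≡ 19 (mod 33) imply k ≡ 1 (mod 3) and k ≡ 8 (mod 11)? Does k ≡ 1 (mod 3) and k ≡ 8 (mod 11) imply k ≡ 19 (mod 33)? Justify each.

Both directions hold; the statement is true.

(⟹) Suppose k ≡ 19 (mod 33); write k = 33j + 19. Since 3 ∣ 33, reducing mod 3 gives k ≡ 19 ≡ 1 (mod 3); since 11 ∣ 33, reducing mod 11 gives k ≡ 19 ≡ 8 (mod 11).

(⟸) Conversely, if k ≡ 1 (mod 3) and k ≡ 8 (mod 11), then by the Chinese remainder theorem k ≡ 19 (mod 33). This is exactly k ≡ 19 (mod 33).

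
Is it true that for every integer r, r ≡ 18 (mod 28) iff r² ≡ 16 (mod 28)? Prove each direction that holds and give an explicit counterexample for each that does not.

The forward direction holds; the converse fails.

(⇒) Suppose r ≡ 18 (mod 28). Write r = 28j + 18. Then (28j + 18)² = 784j² + 1008j + 324 = 28(28j² + 36j + 11) + 16, so r² ≡ 16 (mod 28).

(⇐) This fails: take r = 4. Then 4² = 16 ≡ 16 (mod 28), yet 4 ≡ 4 (mod 28), not 18.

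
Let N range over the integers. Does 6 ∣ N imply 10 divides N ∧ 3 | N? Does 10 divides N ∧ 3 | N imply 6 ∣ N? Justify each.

(→) This fails: take N = 6. Certainly 6 ∣ 6, but 10 ∤ 6.

(←) Suppose 10 ∣ N and 3 ∣ N. Any common multiple of 10 and 3 is a multiple of their lcm; here gcd(10, 3) = 1, so lcm(10, 3) = 10·3 = 30, so 30 ∣ N. Since 6 ∣ 30, it follows that 6 ∣ N.

(⇒) fails; (⇐) holds.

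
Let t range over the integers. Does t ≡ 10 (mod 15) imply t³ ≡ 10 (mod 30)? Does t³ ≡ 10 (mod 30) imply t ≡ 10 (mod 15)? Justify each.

Not equivalent: only (⇐) holds.

(⇒) This fails: take t = 25. Then 25 ≡ 10 (mod 15), but 25³ = 15625 ≡ 25 (mod 30), not 10.

(⇐) Conversely, the residues r modulo 30 with r³ ≡ 10 (mod 30) are exactly {10}, and each is ≡ 10 (mod 15).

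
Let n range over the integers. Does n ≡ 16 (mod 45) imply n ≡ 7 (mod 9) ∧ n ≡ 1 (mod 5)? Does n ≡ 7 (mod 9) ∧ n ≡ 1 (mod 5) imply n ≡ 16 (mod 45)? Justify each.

Both implications hold.

[⇒] Suppose n ≡ 16 (mod 45); write n = 45j + 16. Since 9 ∣ 45, reducing mod 9 gives n ≡ 16 ≡ 7 (mod 9); since 5 ∣ 45, reducing mod 5 gives n ≡ 16 ≡ 1 (mod 5).

[⇐] Conversely, if n ≡ 7 (mod 9) and n ≡ 1 (mod 5), then by the Chinese remainder theorem n ≡ 16 (mod 45). This is exactly n ≡ 16 (mod 45).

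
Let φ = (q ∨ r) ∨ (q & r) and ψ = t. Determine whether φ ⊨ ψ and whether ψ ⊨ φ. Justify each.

Both directions fail.

Forward direction. This fails. Under r = T, t = F, q = F, the left side is true but the right side is false.

Converse. This fails. Under r = F, t = T, q = F, the left side is false but the right side is true.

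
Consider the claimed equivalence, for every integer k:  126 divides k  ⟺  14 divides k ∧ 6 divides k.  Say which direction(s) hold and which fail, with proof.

(←) This fails: take k = 42. Both 14 ∣ 42 and 6 ∣ 42, yet 42 is not a multiple of 126 (since 42 = 0·126 + 42), so 126 ∤ 42.

(→) If 126 ∣ k, write k = 126q. Since 126 = 9·14, k = 14·(9q), so 14 ∣ k; and since 126 = 21·6, k = 6·(21q), so 6 ∣ k.

Only the forward direction holds.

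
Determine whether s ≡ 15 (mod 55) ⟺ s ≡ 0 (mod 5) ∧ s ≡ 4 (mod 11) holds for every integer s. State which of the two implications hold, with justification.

The biconditional holds.

(⟹) Suppose s ≡ 15 (mod 55); write s = 55j + 15. Since 5 ∣ 55, reducing mod 5 gives s ≡ 15 ≡ 0 (mod 5); since 11 ∣ 55, reducing mod 11 gives s ≡ 15 ≡ 4 (mod 11).

(⟸) Conversely, if s ≡ 0 (mod 5) and s ≡ 4 (mod 11), then by the Chinese remainder theorem s ≡ 15 (mod 55). This is exactly s ≡ 15 (mod 55).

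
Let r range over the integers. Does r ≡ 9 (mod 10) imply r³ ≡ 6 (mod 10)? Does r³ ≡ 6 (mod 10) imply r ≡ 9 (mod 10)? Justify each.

Forward direction. This fails: take r = 9. Then 9 ≡ 9 (mod 10), but 9³ = 729 ≡ 9 (mod 10), not 6.

Converse. This fails: take r = 6. Then 6³ = 216 ≡ 6 (mod 10), yet 6 ≡ 6 (mod 10), not 9.

Both directions fail.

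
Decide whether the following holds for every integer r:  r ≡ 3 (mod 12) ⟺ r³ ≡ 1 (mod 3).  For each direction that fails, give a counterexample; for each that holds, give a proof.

[⇒] This fails: take r = 3. Then 3 ≡ 3 (mod 12), but 3³ = 27 ≡ 0 (mod 3), not 1.

[⇐] This fails: take r = 1. Then 1³ = 1 ≡ 1 (mod 3), yet 1 ≡ 1 (mod 12), not 3.

(⇒) fails and (⇐) fails.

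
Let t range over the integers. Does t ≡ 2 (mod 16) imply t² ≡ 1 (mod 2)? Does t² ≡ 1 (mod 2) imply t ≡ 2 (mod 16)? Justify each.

(⇒) This fails: take t = 2. Then 2 ≡ 2 (mod 16), but 2² = 4 ≡ 0 (mod 2), not 1.

(⇐) This fails: take t = 1. Then 1² = 1 ≡ 1 (mod 2), yet 1 ≡ 1 (mod 16), not 2.

Neither implication holds.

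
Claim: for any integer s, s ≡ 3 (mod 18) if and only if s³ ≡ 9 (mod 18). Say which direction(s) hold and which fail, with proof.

(→) Suppose s ≡ 3 (mod 18). Write s = 18j + 3. Then (18j + 3)³ = 5832j³ + 2916j² + 486j + 27 = 18(324j³ + 162j² + 27j + 1) + 9, so s³ ≡ 9 (mod 18).

(←) This fails: take s = 9. Then 9³ = 729 ≡ 9 (mod 18), yet 9 ≡ 9 (mod 18), not 3.

Only the forward implication holds.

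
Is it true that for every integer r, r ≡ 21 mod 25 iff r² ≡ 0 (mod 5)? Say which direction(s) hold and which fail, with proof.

(⇒) fails and (⇐) fails.

(⇒) This fails: take r = 21. Then 21 ≡ 21 (mod 25), but 21² = 441 ≡ 1 (mod 5), not 0.

(⇐) This fails: take r = 0. Then 0² = 0 ≡ 0 (mod 5), yet 0 ≡ 0 (mod 25), not 21.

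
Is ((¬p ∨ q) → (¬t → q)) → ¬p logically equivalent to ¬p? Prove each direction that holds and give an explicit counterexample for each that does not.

Equivalent; both directions hold.

[⇐] Assume the antecedent. If p is true, the antecedent cannot hold. If p is false, ((¬p ∨ q) → (¬t → q)) → ¬p reduces to true regardless of the other variables. Either way ((¬p ∨ q) → (¬t → q)) → ¬p holds.

[⇒] Assume the antecedent. If p is true, the antecedent cannot hold. If p is false, ¬p reduces to true regardless of the other variables. Either way ¬p holds.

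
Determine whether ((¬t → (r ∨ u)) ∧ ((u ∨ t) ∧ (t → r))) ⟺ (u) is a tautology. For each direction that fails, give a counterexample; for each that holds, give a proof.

(⟹) This fails. Under u = F, r = T, t = T, the left side is true but the right side is false.

(⟸) This fails. Under u = T, r = F, t = T, the left side is false but the right side is true.

Neither direction holds.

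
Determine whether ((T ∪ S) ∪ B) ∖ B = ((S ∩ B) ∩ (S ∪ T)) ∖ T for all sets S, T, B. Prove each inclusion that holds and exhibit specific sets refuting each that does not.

Forward inclusion. This inclusion fails. Take S = {1}, T = ∅, B = ∅; then 1 ∈ ((T ∪ S) ∪ B) ∖ B but 1 ∉ ((S ∩ B) ∩ (S ∪ T)) ∖ T.

Reverse inclusion. This inclusion fails. Take S = {1}, T = ∅, B = {1}; then 1 ∈ ((S ∩ B) ∩ (S ∪ T)) ∖ T but 1 ∉ ((T ∪ S) ∪ B) ∖ B.

Neither inclusion holds.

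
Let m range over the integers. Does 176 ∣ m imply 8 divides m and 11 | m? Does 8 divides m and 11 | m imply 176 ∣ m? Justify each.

(⇒) holds; (⇐) fails.

(→) If 176 ∣ m, write m = 176q. Since 176 = 22·8, m = 8·(22q), so 8 ∣ m; and since 176 = 16·11, m = 11·(16q), so 11 ∣ m.

(←) This fails: take m = 88. Both 8 ∣ 88 and 11 ∣ 88, yet 88 is not a multiple of 176 (since 88 = 0·176 + 88), so 176 ∤ 88.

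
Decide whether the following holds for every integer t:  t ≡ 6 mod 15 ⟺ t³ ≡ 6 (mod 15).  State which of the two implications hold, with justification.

Both implications hold.

Forward direction. Suppose t ≡ 6 mod 15. Write t = 15j + 6. Then (15j + 6)³ = 3375j³ + 4050j² + 1620j + 216 = 15(225j³ + 270j² + 108j + 14) + 6, so t³ ≡ 6 (mod 15).

Converse. Suppose t³ ≡ 6 (mod 15). The only residue r in {0, …, 14} with r³ ≡ 6 (mod 15) is r = 6, so t ≡ 6 (mod 15).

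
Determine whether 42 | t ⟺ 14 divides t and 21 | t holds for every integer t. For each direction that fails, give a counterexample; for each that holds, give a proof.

Both directions hold.

(⟹) If 42 ∣ t, write t = 42q. Since 42 = 3·14, t = 14·(3q), so 14 ∣ t; and since 42 = 2·21, t = 21·(2q), so 21 ∣ t.

(⟸) Suppose 14 ∣ t and 21 ∣ t. Any common multiple of 14 and 21 is a multiple of their lcm; here lcm(14, 21) = 14·21/gcd(14, 21) = 294/7 = 42, so 42 ∣ t.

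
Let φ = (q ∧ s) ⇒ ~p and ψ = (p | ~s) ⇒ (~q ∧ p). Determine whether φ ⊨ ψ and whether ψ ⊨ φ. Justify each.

(←) Assume the antecedent. If q is true, the antecedent forces (q = T, p = F, s = T), and (q ∧ s) ⇒ ~p holds there. If q is false, (q ∧ s) ⇒ ~p reduces to true regardless of the other variables. Either way (q ∧ s) ⇒ ~p holds.

(→) This fails. Under q = F, p = F, s = F, the left side is true but the right side is false.

The forward direction fails; the converse holds.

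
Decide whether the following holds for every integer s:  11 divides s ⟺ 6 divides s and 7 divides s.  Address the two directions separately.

Forward direction. This fails: take s = 11. Certainly 11 ∣ 11, but 6 ∤ 11.

Converse. This fails: take s = 42. Both 6 ∣ 42 and 7 ∣ 42, yet 42 is not a multiple of 11 (since 42 = 3·11 + 9), so 11 ∤ 42.

Neither direction holds.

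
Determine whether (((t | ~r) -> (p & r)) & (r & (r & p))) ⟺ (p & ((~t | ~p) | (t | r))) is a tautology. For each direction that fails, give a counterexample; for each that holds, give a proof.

Only the forward implication holds.

(→) Assume the antecedent. If t is true, the antecedent forces (t = T, p = T, r = T), and p & ((~t | ~p) | (t | r)) holds there. If t is false, the antecedent forces (t = F, p = T, r = T), and p & ((~t | ~p) | (t | r)) holds there. Either way p & ((~t | ~p) | (t | r)) holds.

(←) This fails. Under t = F, p = T, r = F, the left side is false but the right side is true.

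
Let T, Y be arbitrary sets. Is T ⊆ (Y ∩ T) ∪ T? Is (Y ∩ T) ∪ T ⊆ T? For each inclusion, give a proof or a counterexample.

Forward inclusion. Let x ∈ T. Then either x ∈ T and x ∉ Y; or x ∈ T ∩ Y. In each case x ∈ (Y ∩ T) ∪ T, so T ⊆ (Y ∩ T) ∪ T.

Reverse inclusion. Let x ∈ (Y ∩ T) ∪ T. Then either x ∈ T and x ∉ Y; or x ∈ T ∩ Y. In each case x ∈ T, so (Y ∩ T) ∪ T ⊆ T.

Both inclusions hold; the sets are equal.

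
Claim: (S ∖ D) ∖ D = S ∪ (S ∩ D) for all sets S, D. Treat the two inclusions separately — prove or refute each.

Only the forward inclusion holds.

(⟹) Let x ∈ (S ∖ D) ∖ D. Then x ∈ S and x ∉ D, from which x ∈ S ∪ (S ∩ D).

(⟸) This inclusion fails. Take S = {1}, D = {1}; then 1 ∈ S ∪ (S ∩ D) but 1 ∉ (S ∖ D) ∖ D.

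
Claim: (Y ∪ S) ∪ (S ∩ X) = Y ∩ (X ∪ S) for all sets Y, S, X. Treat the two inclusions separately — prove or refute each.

The sets are not equal: only the reverse inclusion holds.

Reverse inclusion. Let x ∈ Y ∩ (X ∪ S). Then either x ∈ Y ∩ S and x ∉ X; or x ∈ Y ∩ X and x ∉ S; or x ∈ Y ∩ S ∩ X. In each case x ∈ (Y ∪ S) ∪ (S ∩ X), so Y ∩ (X ∪ S) ⊆ (Y ∪ S) ∪ (S ∩ X).

Forward inclusion. This inclusion fails. Take Y = {1}, S = ∅, X = ∅; then 1 ∈ (Y ∪ S) ∪ (S ∩ X) but 1 ∉ Y ∩ (X ∪ S).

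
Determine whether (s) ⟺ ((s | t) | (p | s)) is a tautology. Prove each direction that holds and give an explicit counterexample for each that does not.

Only the forward direction holds.

(⇐) This fails. Under s = F, t = T, p = F, the left side is false but the right side is true.

(⇒) Assume the antecedent. If s is true, (s | t) | (p | s) reduces to true regardless of the other variables. If s is false, the antecedent cannot hold. Either way (s | t) | (p | s) holds.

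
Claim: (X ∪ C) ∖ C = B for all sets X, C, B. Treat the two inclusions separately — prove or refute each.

(⟹) This inclusion fails. Take X = {1}, C = ∅, B = ∅; then 1 ∈ (X ∪ C) ∖ C but 1 ∉ B.

(⟸) This inclusion fails. Take X = ∅, C = ∅, B = {1}; then 1 ∈ B but 1 ∉ (X ∪ C) ∖ C.

Neither inclusion holds.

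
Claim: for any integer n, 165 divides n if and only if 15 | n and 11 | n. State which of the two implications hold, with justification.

Both directions hold; the statement is true.

(→) If 165 ∣ n, write n = 165q. Since 165 = 11·15, n = 15·(11q), so 15 ∣ n; and since 165 = 15·11, n = 11·(15q), so 11 ∣ n.

(←) Suppose 15 ∣ n and 11 ∣ n. Any common multiple of 15 and 11 is a multiple of their lcm; here gcd(15, 11) = 1, so lcm(15, 11) = 15·11 = 165, so 165 ∣ n.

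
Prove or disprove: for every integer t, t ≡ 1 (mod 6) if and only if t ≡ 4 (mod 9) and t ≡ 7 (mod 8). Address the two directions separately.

Forward direction. This fails: t = 1 gives 1 ≡ 1 (mod 6) but 1 ≡ 1 (mod 9), so the conjunction on the right does not hold.

Converse. If t ≡ 4 (mod 9) and t ≡ 7 (mod 8), then by the Chinese remainder theorem t ≡ 31 (mod 72). Since 31 ≡ 1 (mod 6) and 6 ∣ 72, we get t ≡ 1 (mod 6).

Not equivalent: only (⇐) holds.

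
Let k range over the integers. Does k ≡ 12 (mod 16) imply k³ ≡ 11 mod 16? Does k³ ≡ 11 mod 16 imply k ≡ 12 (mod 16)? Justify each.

(⟹) This fails: take k = 12. Then 12 ≡ 12 (mod 16), but 12³ = 1728 ≡ 0 (mod 16), not 11.

(⟸) This fails: take k = 3. Then 3³ = 27 ≡ 11 (mod 16), yet 3 ≡ 3 (mod 16), not 12.

Neither direction holds.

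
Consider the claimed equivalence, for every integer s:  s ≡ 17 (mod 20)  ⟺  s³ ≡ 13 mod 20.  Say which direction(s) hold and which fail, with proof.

Both directions hold; the statement is true.

Forward direction. Suppose s ≡ 17 (mod 20). Write s = 20j + 17. Then (20j + 17)³ = 8000j³ + 20400j² + 17340j + 4913 = 20(400j³ + 1020j² + 867j + 245) + 13, so s³ ≡ 13 (mod 20).

Converse. Suppose s³ ≡ 13 (mod 20). The only residue r in {0, …, 19} with r³ ≡ 13 (mod 20) is r = 17, so s ≡ 17 (mod 20).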